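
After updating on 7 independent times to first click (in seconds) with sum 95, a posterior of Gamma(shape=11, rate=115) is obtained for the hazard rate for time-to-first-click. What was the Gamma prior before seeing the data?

Gamma(shape=4, rate=20)

For an exponential likelihood with a Gamma(α, β) prior on the rate, n observations with total T give posterior Gamma(α+n, β+T).
So α = 11 − 7 = 4 and β = 115 − 95 = 20.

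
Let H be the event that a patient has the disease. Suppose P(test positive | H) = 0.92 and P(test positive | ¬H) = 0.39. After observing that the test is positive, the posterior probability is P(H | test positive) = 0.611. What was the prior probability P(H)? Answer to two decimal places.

P(H) = 0.40

Bayes' rule in odds form gives O(H|E) = O(H)·[P(E|H)/P(E|¬H)], hence O(H) = O(H|E)/LR.
Posterior odds = 0.611/(1−0.611) = 1.5707. LR = 0.92/0.39 = 2.3590.
Prior odds = 1.5707/2.3590 = 0.6658, so P(H) = 0.6658/(1+0.6658) ≈ 0.40.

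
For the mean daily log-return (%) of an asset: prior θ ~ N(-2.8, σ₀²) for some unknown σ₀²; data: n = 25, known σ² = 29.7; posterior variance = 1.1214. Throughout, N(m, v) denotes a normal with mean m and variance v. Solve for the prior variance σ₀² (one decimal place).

σ₀² = 20.0

Posterior precision equals prior precision plus data precision: 1/σ_n² = 1/σ₀² + n/σ².
So 1/σ₀² = 1/1.1214 − 25/29.7 = 0.891742 − 0.841751 = 0.049991.
Hence σ₀² = 1/0.049991 ≈ 20.0.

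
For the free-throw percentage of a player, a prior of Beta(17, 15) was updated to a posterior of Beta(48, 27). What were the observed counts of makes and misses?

Beta is conjugate to the binomial likelihood: posterior = Beta(α+s, β+f).
So s = 48 − 17 = 31 and f = 27 − 15 = 12.

31 makes and 12 misses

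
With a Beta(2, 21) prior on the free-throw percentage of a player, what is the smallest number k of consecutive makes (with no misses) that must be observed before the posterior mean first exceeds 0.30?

k = 8

After k makes and 0 misses the posterior is Beta(2+k, 21), with mean (2+k)/(2+21+k).
Set (2+k)/(23+k) > 0.30 and solve: k > (0.30·23 − 2)/(1 − 0.30) = 7.000.
The smallest integer exceeding 7.000 is 8.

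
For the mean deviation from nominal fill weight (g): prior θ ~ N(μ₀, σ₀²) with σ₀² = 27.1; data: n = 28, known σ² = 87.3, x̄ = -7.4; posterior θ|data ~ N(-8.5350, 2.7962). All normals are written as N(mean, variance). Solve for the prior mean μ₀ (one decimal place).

With known observation variance, the Normal–Normal posterior has precision τ_n = τ₀ + n/σ² and mean μ_n = (τ₀μ₀ + (n/σ²)x̄)/τ_n.
Here τ₀ = 1/27.1 = 0.036900 and τ_data = 28/87.3 = 0.320733, so τ_n = 0.357633.
Rearranging for μ₀: μ₀ = (μ_n·τ_n − τ_data·x̄)/τ₀ = (-8.5350·0.357633 − 0.320733·-7.4) / 0.036900 = -0.678973/0.036900 ≈ -18.4.

μ₀ = -18.4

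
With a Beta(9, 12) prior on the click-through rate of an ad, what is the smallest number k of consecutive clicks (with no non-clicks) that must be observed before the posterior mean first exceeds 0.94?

k = 180

After k clicks and 0 non-clicks the posterior is Beta(9+k, 12), with mean (9+k)/(9+12+k).
Set (9+k)/(21+k) > 0.94 and solve: k > (0.94·21 − 9)/(1 − 0.94) = 179.000.
The smallest integer exceeding 179.000 is 180, and checking k=180: (189)/(201) = 0.9403 > 0.94.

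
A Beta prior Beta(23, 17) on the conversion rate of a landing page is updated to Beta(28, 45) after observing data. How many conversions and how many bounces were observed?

A Beta(α, β) prior with s successes and f failures in binomial data gives a Beta(α+s, β+f) posterior.
Match parameters: s=28−23=5, f=45−17=28.

5 conversions and 28 bounces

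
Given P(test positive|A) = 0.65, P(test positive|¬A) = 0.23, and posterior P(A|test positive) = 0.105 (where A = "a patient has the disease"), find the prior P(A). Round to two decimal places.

In odds form, posterior odds = prior odds × likelihood ratio, so prior odds = posterior odds ÷ LR.
Posterior odds = 0.105/(1−0.105) = 0.1173. LR = 0.65/0.23 = 2.8261.
Prior odds = 0.1173/2.8261 = 0.0415, so P(A) = 0.0415/(1+0.0415) ≈ 0.04.

P(A) = 0.04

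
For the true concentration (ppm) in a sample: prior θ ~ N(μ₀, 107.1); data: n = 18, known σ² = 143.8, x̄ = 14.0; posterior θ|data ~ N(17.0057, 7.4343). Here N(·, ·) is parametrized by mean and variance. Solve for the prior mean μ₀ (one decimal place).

μ₀ = 57.3

With known observation variance, the Normal–Normal posterior has precision τ_n = τ₀ + n/σ² and mean μ_n = (τ₀μ₀ + (n/σ²)x̄)/τ_n.
Here τ₀ = 1/107.1 = 0.009337 and τ_data = 18/143.8 = 0.125174, so τ_n = 0.134511.
Rearranging for μ₀: μ₀ = (μ_n·τ_n − τ_data·x̄)/τ₀ = (17.0057·0.134511 − 0.125174·14.0) / 0.009337 = 0.535018/0.009337 ≈ 57.3.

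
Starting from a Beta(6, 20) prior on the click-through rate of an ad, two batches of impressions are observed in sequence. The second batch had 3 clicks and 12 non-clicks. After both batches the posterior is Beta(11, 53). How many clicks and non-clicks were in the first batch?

2 clicks and 21 non-clicks

Sequential conjugate updates are equivalent to a single update on the pooled data, so total successes = posterior α − prior α and total failures = posterior β − prior β.
Total across both batches: 11−6=5 clicks, 53−20=33 non-clicks.
Subtract the second batch: 5−3=2 clicks and 33−12=21 non-clicks.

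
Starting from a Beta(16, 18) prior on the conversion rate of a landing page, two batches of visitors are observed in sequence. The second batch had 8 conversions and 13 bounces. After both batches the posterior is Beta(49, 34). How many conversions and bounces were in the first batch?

25 conversions and 3 bounces

Because Beta–binomial updating is additive in the counts, the combined data contributed (α_post−α_prior, β_post−β_prior) successes and failures.
Total across both batches: 49−16=33 conversions, 34−18=16 bounces.
Subtract the second batch: 33−8=25 conversions and 16−13=3 bounces.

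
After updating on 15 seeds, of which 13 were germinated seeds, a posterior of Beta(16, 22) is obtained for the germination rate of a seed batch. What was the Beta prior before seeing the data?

Beta(3, 20)

Under Beta–binomial conjugacy the posterior parameters are (a+s, b+f).
So a = 16 − 13 = 3 and b = 22 − 2 = 20.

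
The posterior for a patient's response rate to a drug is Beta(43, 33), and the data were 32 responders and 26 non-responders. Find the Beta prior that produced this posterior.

A Beta(α, β) prior with s successes and f failures in binomial data gives a Beta(α+s, β+f) posterior.
So α = 43 − 32 = 11 and β = 33 − 26 = 7.

Beta(11, 7)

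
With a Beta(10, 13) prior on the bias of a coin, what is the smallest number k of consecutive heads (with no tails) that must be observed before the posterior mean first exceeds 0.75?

After k heads and 0 tails the posterior is Beta(10+k, 13), with mean (10+k)/(10+13+k).
Set (10+k)/(23+k) > 0.75 and solve: k > (0.75·23 − 10)/(1 − 0.75) = 29.000.
The smallest integer exceeding 29.000 is 30.

k = 30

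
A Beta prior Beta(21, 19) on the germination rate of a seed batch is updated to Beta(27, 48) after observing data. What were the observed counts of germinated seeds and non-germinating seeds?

6 germinated seeds and 29 non-germinating seeds

A Beta(α, β) prior with s successes and f failures in binomial data gives a Beta(α+s, β+f) posterior.
So s = 27 − 21 = 6 and f = 48 − 19 = 29.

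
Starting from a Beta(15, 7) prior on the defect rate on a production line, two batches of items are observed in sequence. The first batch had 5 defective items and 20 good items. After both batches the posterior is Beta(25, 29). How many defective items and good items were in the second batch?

Sequential conjugate updates are equivalent to a single update on the pooled data, so total successes = posterior α − prior α and total failures = posterior β − prior β.
Total across both batches: 25−15=10 defective items, 29−7=22 good items.
Subtract the first batch: 10−5=5 defective items and 22−20=2 good items.

5 defective items and 2 good items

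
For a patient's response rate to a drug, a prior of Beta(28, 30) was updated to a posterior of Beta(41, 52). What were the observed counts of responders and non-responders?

Beta is conjugate to the binomial likelihood: posterior = Beta(a+s, b+f).
So s = 41 − 28 = 13 and f = 52 − 30 = 22.

13 responders and 22 non-responders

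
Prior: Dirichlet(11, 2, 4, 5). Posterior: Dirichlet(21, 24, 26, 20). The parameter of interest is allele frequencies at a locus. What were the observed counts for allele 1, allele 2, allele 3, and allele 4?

For a Dirichlet(α) prior with multinomial counts c, the posterior is Dirichlet(α + c) componentwise.
Counts are posterior − prior componentwise: 21−11=10, 24−2=22, 26−4=22, 20−5=15.

counts (10, 22, 22, 15)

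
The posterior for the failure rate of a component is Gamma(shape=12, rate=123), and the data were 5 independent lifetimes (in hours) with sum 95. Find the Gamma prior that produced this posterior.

Gamma(shape=7, rate=28)

Gamma–exponential conjugacy: posterior shape = α + n, posterior rate = β + Σtᵢ.
So α = 12 − 5 = 7 and β = 123 − 95 = 28.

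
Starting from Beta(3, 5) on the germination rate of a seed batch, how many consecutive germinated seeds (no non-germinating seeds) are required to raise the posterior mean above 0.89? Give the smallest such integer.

After k germinated seeds and 0 non-germinating seeds the posterior is Beta(3+k, 5), with mean (3+k)/(3+5+k).
Set (3+k)/(8+k) > 0.89 and solve: k > (0.89·8 − 3)/(1 − 0.89) = 37.455.
The smallest integer exceeding 37.455 is 38.

k = 38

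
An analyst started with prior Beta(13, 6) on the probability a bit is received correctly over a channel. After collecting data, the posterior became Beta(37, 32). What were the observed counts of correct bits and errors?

Under Beta–binomial conjugacy the posterior parameters are (α+s, β+f).
So s = 37 − 13 = 24 and f = 32 − 6 = 26.

24 correct bits and 26 errors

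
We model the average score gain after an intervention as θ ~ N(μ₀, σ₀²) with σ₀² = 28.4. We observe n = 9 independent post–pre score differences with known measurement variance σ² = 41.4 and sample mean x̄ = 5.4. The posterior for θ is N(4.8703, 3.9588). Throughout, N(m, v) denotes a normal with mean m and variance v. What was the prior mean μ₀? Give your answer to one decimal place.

μ₀ = 1.6

With known observation variance, the Normal–Normal posterior has precision τ_n = τ₀ + n/σ² and mean μ_n = (τ₀μ₀ + (n/σ²)x̄)/τ_n.
Here τ₀ = 1/28.4 = 0.035211 and τ_data = 9/41.4 = 0.217391, so τ_n = 0.252602.
Rearranging for μ₀: μ₀ = (μ_n·τ_n − τ_data·x̄)/τ₀ = (4.8703·0.252602 − 0.217391·5.4) / 0.035211 = 0.056336/0.035211 ≈ 1.6.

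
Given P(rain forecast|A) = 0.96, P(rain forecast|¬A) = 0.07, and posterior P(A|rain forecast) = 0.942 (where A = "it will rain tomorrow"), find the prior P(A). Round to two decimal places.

P(A) = 0.54

Bayes' rule in odds form gives O(A|E) = O(A)·[P(E|A)/P(E|¬A)], hence O(A) = O(A|E)/LR.
Posterior odds = 0.942/(1−0.942) = 16.2414. LR = 0.96/0.07 = 13.7143.
Prior odds = 16.2414/13.7143 = 1.1843, so P(A) = 1.1843/(1+1.1843) ≈ 0.54.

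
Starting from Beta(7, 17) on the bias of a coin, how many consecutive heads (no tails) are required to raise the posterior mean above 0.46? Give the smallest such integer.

After k heads and 0 tails the posterior is Beta(7+k, 17), with mean (7+k)/(7+17+k).
Set (7+k)/(24+k) > 0.46 and solve: k > (0.46·24 − 7)/(1 − 0.46) = 7.481.
The smallest integer exceeding 7.481 is 8.

k = 8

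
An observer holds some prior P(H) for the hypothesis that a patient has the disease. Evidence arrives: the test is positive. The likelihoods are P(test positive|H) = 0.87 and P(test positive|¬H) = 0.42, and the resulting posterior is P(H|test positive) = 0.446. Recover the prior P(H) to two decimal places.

Bayes' rule in odds form gives O(H|E) = O(H)·[P(E|H)/P(E|¬H)], hence O(H) = O(H|E)/LR.
Posterior odds = 0.446/(1−0.446) = 0.8051. LR = 0.87/0.42 = 2.0714.
Prior odds = 0.8051/2.0714 = 0.3887, so P(H) = 0.3887/(1+0.3887) ≈ 0.28.

P(H) = 0.28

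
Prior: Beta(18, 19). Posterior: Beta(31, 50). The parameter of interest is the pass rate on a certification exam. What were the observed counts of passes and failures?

A Beta(α, β) prior with s successes and f failures in binomial data gives a Beta(α+s, β+f) posterior.
So s = 31 − 18 = 13 and f = 50 − 19 = 31.

13 passes and 31 failures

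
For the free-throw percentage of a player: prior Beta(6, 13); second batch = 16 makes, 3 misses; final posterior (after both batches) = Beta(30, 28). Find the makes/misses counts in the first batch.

Because Beta–binomial updating is additive in the counts, the combined data contributed (α_post−α_prior, β_post−β_prior) successes and failures.
Total across both batches: 30−6=24 makes, 28−13=15 misses.
Subtract the second batch: 24−16=8 makes and 15−3=12 misses.

8 makes and 12 misses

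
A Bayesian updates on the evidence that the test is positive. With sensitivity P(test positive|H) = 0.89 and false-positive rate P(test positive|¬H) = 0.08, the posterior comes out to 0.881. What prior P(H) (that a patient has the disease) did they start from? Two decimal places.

In odds form, posterior odds = prior odds × likelihood ratio, so prior odds = posterior odds ÷ LR.
Posterior odds = 0.881/(1−0.881) = 7.4034. LR = 0.89/0.08 = 11.1250.
Prior odds = 7.4034/11.1250 = 0.6655, so P(H) = 0.6655/(1+0.6655) ≈ 0.40.

P(H) = 0.40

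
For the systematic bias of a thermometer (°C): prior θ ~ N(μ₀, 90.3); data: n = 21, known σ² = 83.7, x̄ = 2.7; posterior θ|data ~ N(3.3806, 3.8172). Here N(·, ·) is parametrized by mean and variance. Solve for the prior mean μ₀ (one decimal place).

With known observation variance, the Normal–Normal posterior has precision τ_n = τ₀ + n/σ² and mean μ_n = (τ₀μ₀ + (n/σ²)x̄)/τ_n.
Here τ₀ = 1/90.3 = 0.011074 and τ_data = 21/83.7 = 0.250896, so τ_n = 0.261970.
Rearranging for μ₀: μ₀ = (μ_n·τ_n − τ_data·x̄)/τ₀ = (3.3806·0.261970 − 0.250896·2.7) / 0.011074 = 0.208197/0.011074 ≈ 18.8.

μ₀ = 18.8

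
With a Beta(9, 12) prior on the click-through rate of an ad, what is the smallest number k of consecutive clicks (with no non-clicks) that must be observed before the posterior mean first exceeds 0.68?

k = 17

After k clicks and 0 non-clicks the posterior is Beta(9+k, 12), with mean (9+k)/(9+12+k).
Set (9+k)/(21+k) > 0.68 and solve: k > (0.68·21 − 9)/(1 − 0.68) = 16.500.
The smallest integer exceeding 16.500 is 17.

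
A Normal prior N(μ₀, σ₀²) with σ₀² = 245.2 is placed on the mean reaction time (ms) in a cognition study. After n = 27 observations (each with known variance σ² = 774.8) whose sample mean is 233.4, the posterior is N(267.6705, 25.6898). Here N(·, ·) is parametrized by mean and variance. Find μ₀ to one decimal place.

The posterior mean is a precision-weighted average: μ_n = (τ₀μ₀ + τ_data·x̄)/(τ₀+τ_data), with τ₀=1/σ₀² and τ_data=n/σ².
Here τ₀ = 1/245.2 = 0.004078 and τ_data = 27/774.8 = 0.034848, so τ_n = 0.038926.
Rearranging for μ₀: μ₀ = (μ_n·τ_n − τ_data·x̄)/τ₀ = (267.6705·0.038926 − 0.034848·233.4) / 0.004078 = 2.285819/0.004078 ≈ 560.5.

μ₀ = 560.5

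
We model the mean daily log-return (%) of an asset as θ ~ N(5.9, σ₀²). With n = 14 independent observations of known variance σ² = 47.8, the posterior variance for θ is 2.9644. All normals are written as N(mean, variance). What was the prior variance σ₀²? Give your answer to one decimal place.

σ₀² = 22.5

Posterior precision equals prior precision plus data precision: 1/σ_n² = 1/σ₀² + n/σ².
So 1/σ₀² = 1/2.9644 − 14/47.8 = 0.337336 − 0.292887 = 0.044449.
Hence σ₀² = 1/0.044449 ≈ 22.5.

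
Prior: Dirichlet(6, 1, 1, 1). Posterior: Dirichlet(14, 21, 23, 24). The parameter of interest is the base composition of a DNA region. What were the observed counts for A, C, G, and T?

For a Dirichlet(α) prior with multinomial counts c, the posterior is Dirichlet(α + c) componentwise.
Counts are posterior − prior componentwise: 14−6=8, 21−1=20, 23−1=22, 24−1=23.

counts (8, 20, 22, 23)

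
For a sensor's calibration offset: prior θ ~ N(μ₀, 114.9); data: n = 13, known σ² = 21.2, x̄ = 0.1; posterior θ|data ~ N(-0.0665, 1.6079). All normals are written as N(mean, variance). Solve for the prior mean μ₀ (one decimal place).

μ₀ = -11.8

With known observation variance, the Normal–Normal posterior has precision τ_n = τ₀ + n/σ² and mean μ_n = (τ₀μ₀ + (n/σ²)x̄)/τ_n.
Here τ₀ = 1/114.9 = 0.008703 and τ_data = 13/21.2 = 0.613208, so τ_n = 0.621911.
Rearranging for μ₀: μ₀ = (μ_n·τ_n − τ_data·x̄)/τ₀ = (-0.0665·0.621911 − 0.613208·0.1) / 0.008703 = -0.102678/0.008703 ≈ -11.8.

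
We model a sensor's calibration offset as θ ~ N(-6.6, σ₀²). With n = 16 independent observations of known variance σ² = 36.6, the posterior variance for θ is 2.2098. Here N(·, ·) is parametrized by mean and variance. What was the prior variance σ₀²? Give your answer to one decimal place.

For the Normal–Normal model with known σ², precisions add: τ_n = τ₀ + n/σ².
So 1/σ₀² = 1/2.2098 − 16/36.6 = 0.452530 − 0.437158 = 0.015372.
Hence σ₀² = 1/0.015372 ≈ 65.1.

σ₀² = 65.1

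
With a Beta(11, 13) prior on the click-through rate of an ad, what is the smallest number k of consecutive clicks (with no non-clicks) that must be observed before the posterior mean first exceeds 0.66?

After k clicks and 0 non-clicks the posterior is Beta(11+k, 13), with mean (11+k)/(11+13+k).
Set (11+k)/(24+k) > 0.66 and solve: k > (0.66·24 − 11)/(1 − 0.66) = 14.235.
The smallest integer exceeding 14.235 is 15.

k = 15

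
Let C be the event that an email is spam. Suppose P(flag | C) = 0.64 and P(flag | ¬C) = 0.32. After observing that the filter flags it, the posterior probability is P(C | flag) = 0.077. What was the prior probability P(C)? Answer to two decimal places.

P(C) = 0.04

Bayes' rule in odds form gives O(C|E) = O(C)·[P(E|C)/P(E|¬C)], hence O(C) = O(C|E)/LR.
Posterior odds = 0.077/(1−0.077) = 0.0834. LR = 0.64/0.32 = 2.0000.
Prior odds = 0.0834/2.0000 = 0.0417, so P(C) = 0.0417/(1+0.0417) ≈ 0.04.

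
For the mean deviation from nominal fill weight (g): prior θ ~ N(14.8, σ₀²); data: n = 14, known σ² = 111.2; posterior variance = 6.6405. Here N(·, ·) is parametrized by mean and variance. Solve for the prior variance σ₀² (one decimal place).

For the Normal–Normal model with known σ², precisions add: τ_n = τ₀ + n/σ².
So 1/σ₀² = 1/6.6405 − 14/111.2 = 0.150591 − 0.125899 = 0.024692.
Hence σ₀² = 1/0.024692 ≈ 40.5.

σ₀² = 40.5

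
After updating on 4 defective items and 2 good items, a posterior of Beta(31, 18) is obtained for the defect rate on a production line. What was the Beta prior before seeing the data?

Beta is conjugate to the binomial likelihood: posterior = Beta(α+s, β+f).
So α = 31 − 4 = 27 and β = 18 − 2 = 16.

Beta(27, 16)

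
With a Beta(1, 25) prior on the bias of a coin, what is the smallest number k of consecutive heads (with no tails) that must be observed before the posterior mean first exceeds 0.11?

After k heads and 0 tails the posterior is Beta(1+k, 25), with mean (1+k)/(1+25+k).
Set (1+k)/(26+k) > 0.11 and solve: k > (0.11·26 − 1)/(1 − 0.11) = 2.090.
The smallest integer exceeding 2.090 is 3, and checking k=3: (4)/(29) = 0.1379 > 0.11.

k = 3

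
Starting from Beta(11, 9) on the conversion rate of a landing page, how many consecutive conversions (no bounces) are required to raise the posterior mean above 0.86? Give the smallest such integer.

k = 45

After k conversions and 0 bounces the posterior is Beta(11+k, 9), with mean (11+k)/(11+9+k).
Set (11+k)/(20+k) > 0.86 and solve: k > (0.86·20 − 11)/(1 − 0.86) = 44.286.
The smallest integer exceeding 44.286 is 45.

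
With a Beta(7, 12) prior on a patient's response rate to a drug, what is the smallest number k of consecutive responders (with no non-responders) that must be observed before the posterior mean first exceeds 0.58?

k = 10

After k responders and 0 non-responders the posterior is Beta(7+k, 12), with mean (7+k)/(7+12+k).
Set (7+k)/(19+k) > 0.58 and solve: k > (0.58·19 − 7)/(1 − 0.58) = 9.571.
The smallest integer exceeding 9.571 is 10, and checking k=10: (17)/(29) = 0.5862 > 0.58.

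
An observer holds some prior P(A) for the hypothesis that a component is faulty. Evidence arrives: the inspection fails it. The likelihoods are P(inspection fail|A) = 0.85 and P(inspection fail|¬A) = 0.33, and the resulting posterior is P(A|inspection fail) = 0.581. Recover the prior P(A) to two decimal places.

P(A) = 0.35

Bayes' rule in odds form gives O(A|E) = O(A)·[P(E|A)/P(E|¬A)], hence O(A) = O(A|E)/LR.
Posterior odds = 0.581/(1−0.581) = 1.3866. LR = 0.85/0.33 = 2.5758.
Prior odds = 1.3866/2.5758 = 0.5383, so P(A) = 0.5383/(1+0.5383) ≈ 0.35.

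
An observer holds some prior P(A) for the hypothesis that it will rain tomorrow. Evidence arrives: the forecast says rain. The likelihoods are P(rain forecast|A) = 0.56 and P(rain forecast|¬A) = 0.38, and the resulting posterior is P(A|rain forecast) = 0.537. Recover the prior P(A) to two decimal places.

P(A) = 0.44

In odds form, posterior odds = prior odds × likelihood ratio, so prior odds = posterior odds ÷ LR.
Posterior odds = 0.537/(1−0.537) = 1.1598. LR = 0.56/0.38 = 1.4737.
Prior odds = 1.1598/1.4737 = 0.7870, so P(A) = 0.7870/(1+0.7870) ≈ 0.44.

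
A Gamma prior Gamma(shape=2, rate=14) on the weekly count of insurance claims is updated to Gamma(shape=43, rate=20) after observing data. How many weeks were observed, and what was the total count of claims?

A Gamma(α, β) prior (rate parametrization) on a Poisson rate with n observations summing to S gives posterior Gamma(α+S, β+n).
Matching: Σxᵢ = 43 − 2 = 41 and n = 20 − 14 = 6.

n = 6 weeks with total 41 claims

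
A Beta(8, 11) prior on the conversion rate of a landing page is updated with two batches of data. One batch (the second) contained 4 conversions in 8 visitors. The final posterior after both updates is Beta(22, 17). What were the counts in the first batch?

10 conversions and 2 bounces

Because Beta–binomial updating is additive in the counts, the combined data contributed (α_post−α_prior, β_post−β_prior) successes and failures.
Total across both batches: 22−8=14 conversions, 17−11=6 bounces.
Subtract the second batch: 14−4=10 conversions and 6−4=2 bounces.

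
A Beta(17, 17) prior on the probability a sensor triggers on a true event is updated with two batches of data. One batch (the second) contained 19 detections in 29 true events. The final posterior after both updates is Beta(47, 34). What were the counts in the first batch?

Sequential conjugate updates are equivalent to a single update on the pooled data, so total successes = posterior α − prior α and total failures = posterior β − prior β.
Total across both batches: 47−17=30 detections, 34−17=17 misses.
Subtract the second batch: 30−19=11 detections and 17−10=7 misses.

11 detections and 7 misses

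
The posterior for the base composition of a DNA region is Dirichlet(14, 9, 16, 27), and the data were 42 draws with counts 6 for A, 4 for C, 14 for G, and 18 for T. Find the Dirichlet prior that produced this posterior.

Dirichlet(8, 5, 2, 9)

For a Dirichlet(α) prior with multinomial counts c, the posterior is Dirichlet(α + c) componentwise.
Subtract each count from the matching posterior parameter: 14−6=8, 9−4=5, 16−14=2, 27−18=9.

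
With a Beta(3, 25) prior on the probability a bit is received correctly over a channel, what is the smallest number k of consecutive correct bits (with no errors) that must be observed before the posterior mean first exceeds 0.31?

After k correct bits and 0 errors the posterior is Beta(3+k, 25), with mean (3+k)/(3+25+k).
Set (3+k)/(28+k) > 0.31 and solve: k > (0.31·28 − 3)/(1 − 0.31) = 8.232.
The smallest integer exceeding 8.232 is 9.

k = 9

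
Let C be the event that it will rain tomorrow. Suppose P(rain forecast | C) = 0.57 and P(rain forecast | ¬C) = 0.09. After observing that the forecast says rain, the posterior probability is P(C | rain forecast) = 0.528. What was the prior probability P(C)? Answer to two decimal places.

P(C) = 0.15

Bayes' rule in odds form gives O(C|E) = O(C)·[P(E|C)/P(E|¬C)], hence O(C) = O(C|E)/LR.
Posterior odds = 0.528/(1−0.528) = 1.1186. LR = 0.57/0.09 = 6.3333.
Prior odds = 1.1186/6.3333 = 0.1766, so P(C) = 0.1766/(1+0.1766) ≈ 0.15.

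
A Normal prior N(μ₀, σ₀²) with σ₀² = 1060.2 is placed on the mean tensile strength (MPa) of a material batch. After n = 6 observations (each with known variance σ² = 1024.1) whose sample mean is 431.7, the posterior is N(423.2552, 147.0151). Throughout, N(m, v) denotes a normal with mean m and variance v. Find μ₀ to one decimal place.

μ₀ = 370.8

With known observation variance, the Normal–Normal posterior has precision τ_n = τ₀ + n/σ² and mean μ_n = (τ₀μ₀ + (n/σ²)x̄)/τ_n.
Here τ₀ = 1/1060.2 = 0.000943 and τ_data = 6/1024.1 = 0.005859, so τ_n = 0.006802.
Rearranging for μ₀: μ₀ = (μ_n·τ_n − τ_data·x̄)/τ₀ = (423.2552·0.006802 − 0.005859·431.7) / 0.000943 = 0.349652/0.000943 ≈ 370.8.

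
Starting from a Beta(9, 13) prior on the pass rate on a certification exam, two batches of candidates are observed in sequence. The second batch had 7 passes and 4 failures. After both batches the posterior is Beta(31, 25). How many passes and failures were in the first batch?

Because Beta–binomial updating is additive in the counts, the combined data contributed (α_post−α_prior, β_post−β_prior) successes and failures.
Total across both batches: 31−9=22 passes, 25−13=12 failures.
Subtract the second batch: 22−7=15 passes and 12−4=8 failures.

15 passes and 8 failures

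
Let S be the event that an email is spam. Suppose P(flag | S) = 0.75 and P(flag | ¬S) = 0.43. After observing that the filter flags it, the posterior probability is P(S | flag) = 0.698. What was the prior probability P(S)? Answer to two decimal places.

In odds form, posterior odds = prior odds × likelihood ratio, so prior odds = posterior odds ÷ LR.
Posterior odds = 0.698/(1−0.698) = 2.3113. LR = 0.75/0.43 = 1.7442.
Prior odds = 2.3113/1.7442 = 1.3251, so P(S) = 1.3251/(1+1.3251) ≈ 0.57.

P(S) = 0.57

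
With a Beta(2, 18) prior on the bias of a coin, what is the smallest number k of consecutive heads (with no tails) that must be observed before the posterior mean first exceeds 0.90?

k = 161

After k heads and 0 tails the posterior is Beta(2+k, 18), with mean (2+k)/(2+18+k).
Set (2+k)/(20+k) > 0.90 and solve: k > (0.90·20 − 2)/(1 − 0.90) = 160.000.
The smallest integer exceeding 160.000 is 161.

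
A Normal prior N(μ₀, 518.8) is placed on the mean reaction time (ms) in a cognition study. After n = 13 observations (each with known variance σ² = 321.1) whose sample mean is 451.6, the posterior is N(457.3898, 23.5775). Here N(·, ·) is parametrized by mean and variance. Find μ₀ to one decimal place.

μ₀ = 579.0

With known observation variance, the Normal–Normal posterior has precision τ_n = τ₀ + n/σ² and mean μ_n = (τ₀μ₀ + (n/σ²)x̄)/τ_n.
Here τ₀ = 1/518.8 = 0.001928 and τ_data = 13/321.1 = 0.040486, so τ_n = 0.042414.
Rearranging for μ₀: μ₀ = (μ_n·τ_n − τ_data·x̄)/τ₀ = (457.3898·0.042414 − 0.040486·451.6) / 0.001928 = 1.116253/0.001928 ≈ 579.0.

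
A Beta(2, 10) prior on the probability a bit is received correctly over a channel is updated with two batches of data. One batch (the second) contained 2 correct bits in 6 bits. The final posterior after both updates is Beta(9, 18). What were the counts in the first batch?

Sequential conjugate updates are equivalent to a single update on the pooled data, so total successes = posterior α − prior α and total failures = posterior β − prior β.
Total across both batches: 9−2=7 correct bits, 18−10=8 errors.
Subtract the second batch: 7−2=5 correct bits and 8−4=4 errors.

5 correct bits and 4 errors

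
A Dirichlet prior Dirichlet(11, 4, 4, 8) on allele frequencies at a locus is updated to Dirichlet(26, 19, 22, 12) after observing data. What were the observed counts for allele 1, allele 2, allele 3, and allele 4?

counts (15, 15, 18, 4)

For a Dirichlet(α) prior with multinomial counts c, the posterior is Dirichlet(α + c) componentwise.
Counts are posterior − prior componentwise: 26−11=15, 19−4=15, 22−4=18, 12−8=4.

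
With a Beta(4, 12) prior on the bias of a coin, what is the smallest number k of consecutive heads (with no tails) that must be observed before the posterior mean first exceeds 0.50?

k = 9

After k heads and 0 tails the posterior is Beta(4+k, 12), with mean (4+k)/(4+12+k).
Set (4+k)/(16+k) > 0.50 and solve: k > (0.50·16 − 4)/(1 − 0.50) = 8.000.
The smallest integer exceeding 8.000 is 9.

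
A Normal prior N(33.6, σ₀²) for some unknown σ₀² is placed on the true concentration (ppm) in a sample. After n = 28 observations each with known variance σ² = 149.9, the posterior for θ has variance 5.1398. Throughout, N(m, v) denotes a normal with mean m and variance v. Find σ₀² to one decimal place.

Posterior precision equals prior precision plus data precision: 1/σ_n² = 1/σ₀² + n/σ².
So 1/σ₀² = 1/5.1398 − 28/149.9 = 0.194560 − 0.186791 = 0.007769.
Hence σ₀² = 1/0.007769 ≈ 128.7.

σ₀² = 128.7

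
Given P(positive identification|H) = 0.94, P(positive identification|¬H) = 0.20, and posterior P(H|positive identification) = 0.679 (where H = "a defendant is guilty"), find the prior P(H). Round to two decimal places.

Bayes' rule in odds form gives O(H|E) = O(H)·[P(E|H)/P(E|¬H)], hence O(H) = O(H|E)/LR.
Posterior odds = 0.679/(1−0.679) = 2.1153. LR = 0.94/0.20 = 4.7000.
Prior odds = 2.1153/4.7000 = 0.4501, so P(H) = 0.4501/(1+0.4501) ≈ 0.31.

P(H) = 0.31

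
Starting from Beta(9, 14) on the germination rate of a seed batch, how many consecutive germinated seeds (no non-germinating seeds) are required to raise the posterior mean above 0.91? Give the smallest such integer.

After k germinated seeds and 0 non-germinating seeds the posterior is Beta(9+k, 14), with mean (9+k)/(9+14+k).
Set (9+k)/(23+k) > 0.91 and solve: k > (0.91·23 − 9)/(1 − 0.91) = 132.556.
The smallest integer exceeding 132.556 is 133.

k = 133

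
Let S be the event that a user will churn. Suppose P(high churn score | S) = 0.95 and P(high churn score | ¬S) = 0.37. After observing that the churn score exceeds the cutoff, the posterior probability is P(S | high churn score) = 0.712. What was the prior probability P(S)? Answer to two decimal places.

P(S) = 0.49

In odds form, posterior odds = prior odds × likelihood ratio, so prior odds = posterior odds ÷ LR.
Posterior odds = 0.712/(1−0.712) = 2.4722. LR = 0.95/0.37 = 2.5676.
Prior odds = 2.4722/2.5676 = 0.9628, so P(S) = 0.9628/(1+0.9628) ≈ 0.49.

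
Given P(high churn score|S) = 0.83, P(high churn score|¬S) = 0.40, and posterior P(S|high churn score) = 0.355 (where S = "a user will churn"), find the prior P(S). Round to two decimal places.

Bayes' rule in odds form gives O(S|E) = O(S)·[P(E|S)/P(E|¬S)], hence O(S) = O(S|E)/LR.
Posterior odds = 0.355/(1−0.355) = 0.5504. LR = 0.83/0.40 = 2.0750.
Prior odds = 0.5504/2.0750 = 0.2653, so P(S) = 0.2653/(1+0.2653) ≈ 0.21.

P(S) = 0.21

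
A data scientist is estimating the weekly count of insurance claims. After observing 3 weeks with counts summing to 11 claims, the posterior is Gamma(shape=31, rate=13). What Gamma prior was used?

Gamma–Poisson conjugacy: posterior shape = α + Σxᵢ, posterior rate = β + n.
So α = 31 − 11 = 20 and β = 13 − 3 = 10.

Gamma(shape=20, rate=10)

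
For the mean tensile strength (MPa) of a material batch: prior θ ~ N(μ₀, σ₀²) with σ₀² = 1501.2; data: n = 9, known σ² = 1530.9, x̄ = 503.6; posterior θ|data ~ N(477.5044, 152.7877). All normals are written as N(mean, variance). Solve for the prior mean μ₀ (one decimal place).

The posterior mean is a precision-weighted average: μ_n = (τ₀μ₀ + τ_data·x̄)/(τ₀+τ_data), with τ₀=1/σ₀² and τ_data=n/σ².
Here τ₀ = 1/1501.2 = 0.000666 and τ_data = 9/1530.9 = 0.005879, so τ_n = 0.006545.
Rearranging for μ₀: μ₀ = (μ_n·τ_n − τ_data·x̄)/τ₀ = (477.5044·0.006545 − 0.005879·503.6) / 0.000666 = 0.164602/0.000666 ≈ 247.2.

μ₀ = 247.2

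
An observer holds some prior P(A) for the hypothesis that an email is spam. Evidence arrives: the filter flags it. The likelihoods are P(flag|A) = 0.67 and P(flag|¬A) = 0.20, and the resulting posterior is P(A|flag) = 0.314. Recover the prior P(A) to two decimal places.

P(A) = 0.12

Bayes' rule in odds form gives O(A|E) = O(A)·[P(E|A)/P(E|¬A)], hence O(A) = O(A|E)/LR.
Posterior odds = 0.314/(1−0.314) = 0.4577. LR = 0.67/0.20 = 3.3500.
Prior odds = 0.4577/3.3500 = 0.1366, so P(A) = 0.1366/(1+0.1366) ≈ 0.12.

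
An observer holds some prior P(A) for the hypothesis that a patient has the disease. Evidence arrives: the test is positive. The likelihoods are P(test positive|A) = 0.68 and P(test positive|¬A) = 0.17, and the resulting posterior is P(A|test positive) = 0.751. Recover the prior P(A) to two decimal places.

P(A) = 0.43

Bayes' rule in odds form gives O(A|E) = O(A)·[P(E|A)/P(E|¬A)], hence O(A) = O(A|E)/LR.
Posterior odds = 0.751/(1−0.751) = 3.0161. LR = 0.68/0.17 = 4.0000.
Prior odds = 3.0161/4.0000 = 0.7540, so P(A) = 0.7540/(1+0.7540) ≈ 0.43.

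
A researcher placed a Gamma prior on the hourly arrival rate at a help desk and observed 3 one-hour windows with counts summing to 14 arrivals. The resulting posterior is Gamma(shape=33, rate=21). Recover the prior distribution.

Gamma–Poisson conjugacy: posterior shape = α + Σxᵢ, posterior rate = β + n.
So α = 33 − 14 = 19 and β = 21 − 3 = 18.

Gamma(shape=19, rate=18)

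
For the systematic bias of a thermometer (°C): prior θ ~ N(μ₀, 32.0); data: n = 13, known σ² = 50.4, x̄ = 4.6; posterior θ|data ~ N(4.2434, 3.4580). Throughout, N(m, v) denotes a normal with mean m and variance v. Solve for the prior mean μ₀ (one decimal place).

μ₀ = 1.3

The posterior mean is a precision-weighted average: μ_n = (τ₀μ₀ + τ_data·x̄)/(τ₀+τ_data), with τ₀=1/σ₀² and τ_data=n/σ².
Here τ₀ = 1/32.0 = 0.031250 and τ_data = 13/50.4 = 0.257937, so τ_n = 0.289187.
Rearranging for μ₀: μ₀ = (μ_n·τ_n − τ_data·x̄)/τ₀ = (4.2434·0.289187 − 0.257937·4.6) / 0.031250 = 0.040626/0.031250 ≈ 1.3.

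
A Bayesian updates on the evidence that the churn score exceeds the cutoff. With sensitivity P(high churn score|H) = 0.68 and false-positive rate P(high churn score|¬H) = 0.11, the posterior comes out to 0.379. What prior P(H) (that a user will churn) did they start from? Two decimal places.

P(H) = 0.09

In odds form, posterior odds = prior odds × likelihood ratio, so prior odds = posterior odds ÷ LR.
Posterior odds = 0.379/(1−0.379) = 0.6103. LR = 0.68/0.11 = 6.1818.
Prior odds = 0.6103/6.1818 = 0.0987, so P(H) = 0.0987/(1+0.0987) ≈ 0.09.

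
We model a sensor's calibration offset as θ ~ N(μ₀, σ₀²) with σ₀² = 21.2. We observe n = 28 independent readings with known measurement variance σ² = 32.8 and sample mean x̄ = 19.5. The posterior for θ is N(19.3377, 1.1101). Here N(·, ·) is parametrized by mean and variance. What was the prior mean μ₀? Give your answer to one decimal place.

The posterior mean is a precision-weighted average: μ_n = (τ₀μ₀ + τ_data·x̄)/(τ₀+τ_data), with τ₀=1/σ₀² and τ_data=n/σ².
Here τ₀ = 1/21.2 = 0.047170 and τ_data = 28/32.8 = 0.853659, so τ_n = 0.900829.
Rearranging for μ₀: μ₀ = (μ_n·τ_n − τ_data·x̄)/τ₀ = (19.3377·0.900829 − 0.853659·19.5) / 0.047170 = 0.773610/0.047170 ≈ 16.4.

μ₀ = 16.4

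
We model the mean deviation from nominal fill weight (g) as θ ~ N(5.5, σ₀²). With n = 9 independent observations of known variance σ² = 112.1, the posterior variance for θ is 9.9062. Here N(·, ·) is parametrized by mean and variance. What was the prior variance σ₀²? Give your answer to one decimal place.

For the Normal–Normal model with known σ², precisions add: τ_n = τ₀ + n/σ².
So 1/σ₀² = 1/9.9062 − 9/112.1 = 0.100947 − 0.080285 = 0.020662.
Hence σ₀² = 1/0.020662 ≈ 48.4.

σ₀² = 48.4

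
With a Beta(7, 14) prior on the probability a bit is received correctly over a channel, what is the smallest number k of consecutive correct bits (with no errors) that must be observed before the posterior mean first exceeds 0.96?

k = 330

After k correct bits and 0 errors the posterior is Beta(7+k, 14), with mean (7+k)/(7+14+k).
Set (7+k)/(21+k) > 0.96 and solve: k > (0.96·21 − 7)/(1 − 0.96) = 329.000.
The smallest integer exceeding 329.000 is 330.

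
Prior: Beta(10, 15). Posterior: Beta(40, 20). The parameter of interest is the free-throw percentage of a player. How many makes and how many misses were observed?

Beta is conjugate to the binomial likelihood: posterior = Beta(α+s, β+f).
So s = 40 − 10 = 30 and f = 20 − 15 = 5.

30 makes and 5 misses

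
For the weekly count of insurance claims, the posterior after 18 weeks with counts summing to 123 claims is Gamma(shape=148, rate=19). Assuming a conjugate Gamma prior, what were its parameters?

Gamma(shape=25, rate=1)

Gamma–Poisson conjugacy: posterior shape = α + Σxᵢ, posterior rate = β + n.
So α = 148 − 123 = 25 and β = 19 − 18 = 1.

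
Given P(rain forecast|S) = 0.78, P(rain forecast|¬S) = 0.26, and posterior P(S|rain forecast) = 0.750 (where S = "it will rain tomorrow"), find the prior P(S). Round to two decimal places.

P(S) = 0.50

In odds form, posterior odds = prior odds × likelihood ratio, so prior odds = posterior odds ÷ LR.
Posterior odds = 0.750/(1−0.750) = 3.0000. LR = 0.78/0.26 = 3.0000.
Prior odds = 3.0000/3.0000 = 1.0000, so P(S) = 1.0000/(1+1.0000) ≈ 0.50.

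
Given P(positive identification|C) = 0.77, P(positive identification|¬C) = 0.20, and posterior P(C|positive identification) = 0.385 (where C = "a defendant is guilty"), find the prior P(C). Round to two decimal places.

P(C) = 0.14

In odds form, posterior odds = prior odds × likelihood ratio, so prior odds = posterior odds ÷ LR.
Posterior odds = 0.385/(1−0.385) = 0.6260. LR = 0.77/0.20 = 3.8500.
Prior odds = 0.6260/3.8500 = 0.1626, so P(C) = 0.1626/(1+0.1626) ≈ 0.14.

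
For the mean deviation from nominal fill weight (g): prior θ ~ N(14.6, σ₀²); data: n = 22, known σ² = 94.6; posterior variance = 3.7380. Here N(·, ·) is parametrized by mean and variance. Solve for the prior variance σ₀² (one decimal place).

Posterior precision equals prior precision plus data precision: 1/σ_n² = 1/σ₀² + n/σ².
So 1/σ₀² = 1/3.7380 − 22/94.6 = 0.267523 − 0.232558 = 0.034965.
Hence σ₀² = 1/0.034965 ≈ 28.6.

σ₀² = 28.6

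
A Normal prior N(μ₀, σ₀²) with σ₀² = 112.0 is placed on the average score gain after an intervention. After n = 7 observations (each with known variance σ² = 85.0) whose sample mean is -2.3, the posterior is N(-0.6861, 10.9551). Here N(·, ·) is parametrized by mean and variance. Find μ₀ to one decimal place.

μ₀ = 14.2

The posterior mean is a precision-weighted average: μ_n = (τ₀μ₀ + τ_data·x̄)/(τ₀+τ_data), with τ₀=1/σ₀² and τ_data=n/σ².
Here τ₀ = 1/112.0 = 0.008929 and τ_data = 7/85.0 = 0.082353, so τ_n = 0.091282.
Rearranging for μ₀: μ₀ = (μ_n·τ_n − τ_data·x̄)/τ₀ = (-0.6861·0.091282 − 0.082353·-2.3) / 0.008929 = 0.126783/0.008929 ≈ 14.2.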